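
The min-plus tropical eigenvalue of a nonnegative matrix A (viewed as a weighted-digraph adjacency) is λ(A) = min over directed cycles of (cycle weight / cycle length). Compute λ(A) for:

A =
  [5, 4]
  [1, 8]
λ(A) = 5/2

Enumerate directed cycles and compute their means (weight / length). Sample:
  cycle 0 → 0: weight = 5, length = 1, mean = 5/1 ≈ 5.000
  cycle 1 → 1: weight = 8, length = 1, mean = 8/1 ≈ 8.000
  cycle 0 → 1 → 0: weight = 5, length = 2, mean = 5/2 ≈ 2.500
  cycle 1 → 0 → 1: weight = 5, length = 2, mean = 5/2 ≈ 2.500
Minimum mean = 2.500, attained e.g. along the cycle 0 → 1 → 0 with weight 5 and length 2. So λ(A) = 5/2 = 5/2.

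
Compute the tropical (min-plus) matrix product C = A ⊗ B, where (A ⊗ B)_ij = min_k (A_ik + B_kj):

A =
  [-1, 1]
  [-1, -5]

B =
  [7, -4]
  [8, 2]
A ⊗ B =
  [6, -5]
  [3, -5]

Apply the min-plus product entry-by-entry:
  C[0][0] = min over k of (A[0][0] + B[0][0] = -1 + 7 = 6, A[0][1] + B[1][0] = 1 + 8 = 9) = 6 (attained at k = 0)
  C[0][1] = min over k of (A[0][0] + B[0][1] = -1 + -4 = -5, A[0][1] + B[1][1] = 1 + 2 = 3) = -5 (attained at k = 0)
  C[1][0] = min over k of (A[1][0] + B[0][0] = -1 + 7 = 6, A[1][1] + B[1][0] = -5 + 8 = 3) = 3 (attained at k = 1)
  C[1][1] = min over k of (A[1][0] + B[0][1] = -1 + -4 = -5, A[1][1] + B[1][1] = -5 + 2 = -3) = -5 (attained at k = 0)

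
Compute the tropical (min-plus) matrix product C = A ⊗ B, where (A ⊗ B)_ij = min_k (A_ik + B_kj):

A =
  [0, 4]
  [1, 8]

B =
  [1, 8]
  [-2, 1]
A ⊗ B =
  [1, 5]
  [2, 9]

Apply the min-plus product entry-by-entry:
  C[0][0] = min over k of (A[0][0] + B[0][0] = 0 + 1 = 1, A[0][1] + B[1][0] = 4 + -2 = 2) = 1 (attained at k = 0)
  C[0][1] = min over k of (A[0][0] + B[0][1] = 0 + 8 = 8, A[0][1] + B[1][1] = 4 + 1 = 5) = 5 (attained at k = 1)
  C[1][0] = min over k of (A[1][0] + B[0][0] = 1 + 1 = 2, A[1][1] + B[1][0] = 8 + -2 = 6) = 2 (attained at k = 0)
  C[1][1] = min over k of (A[1][0] + B[0][1] = 1 + 8 = 9, A[1][1] + B[1][1] = 8 + 1 = 9) = 9 (attained at k = 0)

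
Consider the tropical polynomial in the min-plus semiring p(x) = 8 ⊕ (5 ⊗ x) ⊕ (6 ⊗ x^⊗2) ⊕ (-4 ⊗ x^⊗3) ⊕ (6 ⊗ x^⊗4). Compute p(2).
p(2) = 2

A tropical monomial a ⊗ x^⊗i evaluates to a + i · x. Evaluating each term at x = 2:
  Term 0 contributes 8 + 0 · 2 = 8
  Term 1 contributes 5 + 1 · 2 = 7
  Term 2 contributes 6 + 2 · 2 = 10
  Term 3 contributes -4 + 3 · 2 = 2
  Term 4 contributes 6 + 4 · 2 = 14
p(2) = ⊕ of these = min[8, 7, 10, 2, 14] = 2.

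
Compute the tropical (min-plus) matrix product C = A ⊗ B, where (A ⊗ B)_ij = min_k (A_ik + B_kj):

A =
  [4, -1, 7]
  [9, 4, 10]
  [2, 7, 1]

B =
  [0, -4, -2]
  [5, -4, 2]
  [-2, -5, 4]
A ⊗ B =
  [4, -5, 1]
  [8, 0, 6]
  [-1, -4, 0]

Apply the min-plus product entry-by-entry:
  C[0][0] = min over k of (A[0][0] + B[0][0] = 4 + 0 = 4, A[0][1] + B[1][0] = -1 + 5 = 4, A[0][2] + B[2][0] = 7 + -2 = 5) = 4 (attained at k = 0)
  C[0][1] = min over k of (A[0][0] + B[0][1] = 4 + -4 = 0, A[0][1] + B[1][1] = -1 + -4 = -5, A[0][2] + B[2][1] = 7 + -5 = 2) = -5 (attained at k = 1)
  C[0][2] = min over k of (A[0][0] + B[0][2] = 4 + -2 = 2, A[0][1] + B[1][2] = -1 + 2 = 1, A[0][2] + B[2][2] = 7 + 4 = 11) = 1 (attained at k = 1)
  C[1][0] = min over k of (A[1][0] + B[0][0] = 9 + 0 = 9, A[1][1] + B[1][0] = 4 + 5 = 9, A[1][2] + B[2][0] = 10 + -2 = 8) = 8 (attained at k = 2)
  C[1][1] = min over k of (A[1][0] + B[0][1] = 9 + -4 = 5, A[1][1] + B[1][1] = 4 + -4 = 0, A[1][2] + B[2][1] = 10 + -5 = 5) = 0 (attained at k = 1)
  C[1][2] = min over k of (A[1][0] + B[0][2] = 9 + -2 = 7, A[1][1] + B[1][2] = 4 + 2 = 6, A[1][2] + B[2][2] = 10 + 4 = 14) = 6 (attained at k = 1)
  C[2][0] = min over k of (A[2][0] + B[0][0] = 2 + 0 = 2, A[2][1] + B[1][0] = 7 + 5 = 12, A[2][2] + B[2][0] = 1 + -2 = -1) = -1 (attained at k = 2)
  C[2][1] = min over k of (A[2][0] + B[0][1] = 2 + -4 = -2, A[2][1] + B[1][1] = 7 + -4 = 3, A[2][2] + B[2][1] = 1 + -5 = -4) = -4 (attained at k = 2)
  C[2][2] = min over k of (A[2][0] + B[0][2] = 2 + -2 = 0, A[2][1] + B[1][2] = 7 + 2 = 9, A[2][2] + B[2][2] = 1 + 4 = 5) = 0 (attained at k = 0)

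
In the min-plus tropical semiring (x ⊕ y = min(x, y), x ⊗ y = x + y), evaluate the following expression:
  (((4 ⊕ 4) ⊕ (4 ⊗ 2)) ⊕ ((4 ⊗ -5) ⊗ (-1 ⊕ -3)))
(((4 ⊕ 4) ⊕ (4 ⊗ 2)) ⊕ ((4 ⊗ -5) ⊗ (-1 ⊕ -3))) = -4

Expand innermost to outermost. Recall ⊕ takes the minimum of its arguments and ⊗ takes their sum. Working out the expression (((4 ⊕ 4) ⊕ (4 ⊗ 2)) ⊕ ((4 ⊗ -5) ⊗ (-1 ⊕ -3))) gives -4.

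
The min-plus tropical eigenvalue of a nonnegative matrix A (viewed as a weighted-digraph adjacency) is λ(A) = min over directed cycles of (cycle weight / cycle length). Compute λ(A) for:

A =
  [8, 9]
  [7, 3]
λ(A) = 3

Enumerate directed cycles and compute their means (weight / length). Sample:
  cycle 0 → 0: weight = 8, length = 1, mean = 8/1 ≈ 8.000
  cycle 1 → 1: weight = 3, length = 1, mean = 3/1 ≈ 3.000
  cycle 0 → 1 → 0: weight = 16, length = 2, mean = 16/2 ≈ 8.000
  cycle 1 → 0 → 1: weight = 16, length = 2, mean = 16/2 ≈ 8.000
Minimum mean = 3.000, attained e.g. along the cycle 1 → 1 with weight 3 and length 1. So λ(A) = 3/1 = 3.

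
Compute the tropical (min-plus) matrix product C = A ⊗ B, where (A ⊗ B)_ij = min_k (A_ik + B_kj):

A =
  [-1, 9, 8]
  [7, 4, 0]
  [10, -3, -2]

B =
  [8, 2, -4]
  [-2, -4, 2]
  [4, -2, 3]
A ⊗ B =
  [7, 1, -5]
  [2, -2, 3]
  [-5, -7, -1]

Apply the min-plus product entry-by-entry:
  C[0][0] = min over k of (A[0][0] + B[0][0] = -1 + 8 = 7, A[0][1] + B[1][0] = 9 + -2 = 7, A[0][2] + B[2][0] = 8 + 4 = 12) = 7 (attained at k = 0)
  C[0][1] = min over k of (A[0][0] + B[0][1] = -1 + 2 = 1, A[0][1] + B[1][1] = 9 + -4 = 5, A[0][2] + B[2][1] = 8 + -2 = 6) = 1 (attained at k = 0)
  C[0][2] = min over k of (A[0][0] + B[0][2] = -1 + -4 = -5, A[0][1] + B[1][2] = 9 + 2 = 11, A[0][2] + B[2][2] = 8 + 3 = 11) = -5 (attained at k = 0)
  C[1][0] = min over k of (A[1][0] + B[0][0] = 7 + 8 = 15, A[1][1] + B[1][0] = 4 + -2 = 2, A[1][2] + B[2][0] = 0 + 4 = 4) = 2 (attained at k = 1)
  C[1][1] = min over k of (A[1][0] + B[0][1] = 7 + 2 = 9, A[1][1] + B[1][1] = 4 + -4 = 0, A[1][2] + B[2][1] = 0 + -2 = -2) = -2 (attained at k = 2)
  C[1][2] = min over k of (A[1][0] + B[0][2] = 7 + -4 = 3, A[1][1] + B[1][2] = 4 + 2 = 6, A[1][2] + B[2][2] = 0 + 3 = 3) = 3 (attained at k = 0)
  C[2][0] = min over k of (A[2][0] + B[0][0] = 10 + 8 = 18, A[2][1] + B[1][0] = -3 + -2 = -5, A[2][2] + B[2][0] = -2 + 4 = 2) = -5 (attained at k = 1)
  C[2][1] = min over k of (A[2][0] + B[0][1] = 10 + 2 = 12, A[2][1] + B[1][1] = -3 + -4 = -7, A[2][2] + B[2][1] = -2 + -2 = -4) = -7 (attained at k = 1)
  C[2][2] = min over k of (A[2][0] + B[0][2] = 10 + -4 = 6, A[2][1] + B[1][2] = -3 + 2 = -1, A[2][2] + B[2][2] = -2 + 3 = 1) = -1 (attained at k = 1)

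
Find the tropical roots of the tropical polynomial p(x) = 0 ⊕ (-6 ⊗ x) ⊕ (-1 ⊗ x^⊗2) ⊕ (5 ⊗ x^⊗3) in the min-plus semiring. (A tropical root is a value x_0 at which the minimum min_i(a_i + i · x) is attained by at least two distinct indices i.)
Roots: {-6, -5, 6}

Each tropical root is a break point of the lower envelope of the lines y = a_i + i · x (there are 4 lines, with slopes 0, 1, ..., 3). Only the lines that attain the minimum somewhere contribute to roots; other lines are dominated. Here the surviving (envelope) indices are i = 3, i = 2, i = 1, i = 0.
Intersections between consecutive envelope lines give the roots: for adjacent envelope indices i < j the intersection is x = (a_i − a_j) / (j − i). Reading off the sorted break points: {-6, -5, 6}.
Verification: at each break x_0, at least two indices attain the minimum of min_i(a_i + i · x_0).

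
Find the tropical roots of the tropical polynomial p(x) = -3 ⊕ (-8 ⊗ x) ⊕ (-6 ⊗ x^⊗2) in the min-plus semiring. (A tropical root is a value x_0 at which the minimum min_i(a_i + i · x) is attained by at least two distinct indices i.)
Roots: {-2, 5}

Each tropical root is a break point of the lower envelope of the lines y = a_i + i · x (there are 3 lines, with slopes 0, 1, ..., 2). Only the lines that attain the minimum somewhere contribute to roots; other lines are dominated. Here the surviving (envelope) indices are i = 2, i = 1, i = 0.
Intersections between consecutive envelope lines give the roots: for adjacent envelope indices i < j the intersection is x = (a_i − a_j) / (j − i). Reading off the sorted break points: {-2, 5}.
Verification: at each break x_0, at least two indices attain the minimum of min_i(a_i + i · x_0).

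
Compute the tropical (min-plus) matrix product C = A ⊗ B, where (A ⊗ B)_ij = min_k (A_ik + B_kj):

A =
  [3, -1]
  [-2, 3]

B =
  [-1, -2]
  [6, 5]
A ⊗ B =
  [2, 1]
  [-3, -4]

Apply the min-plus product entry-by-entry:
  C[0][0] = min over k of (A[0][0] + B[0][0] = 3 + -1 = 2, A[0][1] + B[1][0] = -1 + 6 = 5) = 2 (attained at k = 0)
  C[0][1] = min over k of (A[0][0] + B[0][1] = 3 + -2 = 1, A[0][1] + B[1][1] = -1 + 5 = 4) = 1 (attained at k = 0)
  C[1][0] = min over k of (A[1][0] + B[0][0] = -2 + -1 = -3, A[1][1] + B[1][0] = 3 + 6 = 9) = -3 (attained at k = 0)
  C[1][1] = min over k of (A[1][0] + B[0][1] = -2 + -2 = -4, A[1][1] + B[1][1] = 3 + 5 = 8) = -4 (attained at k = 0)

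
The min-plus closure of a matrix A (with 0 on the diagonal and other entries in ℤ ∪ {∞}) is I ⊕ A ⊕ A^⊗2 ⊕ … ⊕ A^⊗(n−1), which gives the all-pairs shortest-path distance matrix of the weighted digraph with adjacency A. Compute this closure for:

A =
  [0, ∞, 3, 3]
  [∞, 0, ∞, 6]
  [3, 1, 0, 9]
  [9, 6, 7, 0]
Closure =
  [0, 4, 3, 3]
  [15, 0, 13, 6]
  [3, 1, 0, 6]
  [9, 6, 7, 0]

This is the Floyd-Warshall all-pairs shortest-path computation. For each intermediate vertex k = 0, 1, …, 3, update dist[i][j] ← min(dist[i][j], dist[i][k] + dist[k][j]). The final matrix gives, for each (i, j), the minimum total weight of any directed path from i to j (possibly empty when i = j).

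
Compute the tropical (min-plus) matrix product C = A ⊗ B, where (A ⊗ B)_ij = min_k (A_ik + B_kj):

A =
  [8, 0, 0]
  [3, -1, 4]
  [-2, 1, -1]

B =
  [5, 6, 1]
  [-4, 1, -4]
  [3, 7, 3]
A ⊗ B =
  [-4, 1, -4]
  [-5, 0, -5]
  [-3, 2, -3]

Apply the min-plus product entry-by-entry:
  C[0][0] = min over k of (A[0][0] + B[0][0] = 8 + 5 = 13, A[0][1] + B[1][0] = 0 + -4 = -4, A[0][2] + B[2][0] = 0 + 3 = 3) = -4 (attained at k = 1)
  C[0][1] = min over k of (A[0][0] + B[0][1] = 8 + 6 = 14, A[0][1] + B[1][1] = 0 + 1 = 1, A[0][2] + B[2][1] = 0 + 7 = 7) = 1 (attained at k = 1)
  C[0][2] = min over k of (A[0][0] + B[0][2] = 8 + 1 = 9, A[0][1] + B[1][2] = 0 + -4 = -4, A[0][2] + B[2][2] = 0 + 3 = 3) = -4 (attained at k = 1)
  C[1][0] = min over k of (A[1][0] + B[0][0] = 3 + 5 = 8, A[1][1] + B[1][0] = -1 + -4 = -5, A[1][2] + B[2][0] = 4 + 3 = 7) = -5 (attained at k = 1)
  C[1][1] = min over k of (A[1][0] + B[0][1] = 3 + 6 = 9, A[1][1] + B[1][1] = -1 + 1 = 0, A[1][2] + B[2][1] = 4 + 7 = 11) = 0 (attained at k = 1)
  C[1][2] = min over k of (A[1][0] + B[0][2] = 3 + 1 = 4, A[1][1] + B[1][2] = -1 + -4 = -5, A[1][2] + B[2][2] = 4 + 3 = 7) = -5 (attained at k = 1)
  C[2][0] = min over k of (A[2][0] + B[0][0] = -2 + 5 = 3, A[2][1] + B[1][0] = 1 + -4 = -3, A[2][2] + B[2][0] = -1 + 3 = 2) = -3 (attained at k = 1)
  C[2][1] = min over k of (A[2][0] + B[0][1] = -2 + 6 = 4, A[2][1] + B[1][1] = 1 + 1 = 2, A[2][2] + B[2][1] = -1 + 7 = 6) = 2 (attained at k = 1)
  C[2][2] = min over k of (A[2][0] + B[0][2] = -2 + 1 = -1, A[2][1] + B[1][2] = 1 + -4 = -3, A[2][2] + B[2][2] = -1 + 3 = 2) = -3 (attained at k = 1)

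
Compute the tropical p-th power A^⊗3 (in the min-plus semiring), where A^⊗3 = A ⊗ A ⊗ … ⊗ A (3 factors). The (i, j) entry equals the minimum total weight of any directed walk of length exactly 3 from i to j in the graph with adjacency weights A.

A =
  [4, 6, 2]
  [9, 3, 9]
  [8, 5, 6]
A^⊗3 =
  [12, 10, 10]
  [15, 9, 14]
  [16, 11, 14]

Each entry (A^⊗3)_ij equals the minimum over all length-3 walks i = v_0 → v_1 → … → v_3 = j of Σ_t A[v_t][v_{t+1}]. For example, for (i, j) = (0, 2) we minimise over 9 possible intermediate vertex sequences; the minimum is 10, attained along the walk 0 → 0 → 0 → 2.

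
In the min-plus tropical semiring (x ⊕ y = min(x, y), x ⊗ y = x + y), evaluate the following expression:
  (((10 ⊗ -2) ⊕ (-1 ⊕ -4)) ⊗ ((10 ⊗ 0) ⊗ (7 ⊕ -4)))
(((10 ⊗ -2) ⊕ (-1 ⊕ -4)) ⊗ ((10 ⊗ 0) ⊗ (7 ⊕ -4))) = 2

Expand innermost to outermost. Recall ⊕ takes the minimum of its arguments and ⊗ takes their sum. Working out the expression (((10 ⊗ -2) ⊕ (-1 ⊕ -4)) ⊗ ((10 ⊗ 0) ⊗ (7 ⊕ -4))) gives 2.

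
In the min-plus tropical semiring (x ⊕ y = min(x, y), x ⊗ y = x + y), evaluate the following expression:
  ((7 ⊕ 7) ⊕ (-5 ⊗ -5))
((7 ⊕ 7) ⊕ (-5 ⊗ -5)) = -10

Expand innermost to outermost. Recall ⊕ takes the minimum of its arguments and ⊗ takes their sum. Working out the expression ((7 ⊕ 7) ⊕ (-5 ⊗ -5)) gives -10.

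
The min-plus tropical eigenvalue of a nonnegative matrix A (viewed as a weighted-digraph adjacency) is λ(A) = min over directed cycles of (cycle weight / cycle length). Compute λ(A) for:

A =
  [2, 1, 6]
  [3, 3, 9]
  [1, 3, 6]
λ(A) = 2

Enumerate directed cycles and compute their means (weight / length). Sample:
  cycle 0 → 0: weight = 2, length = 1, mean = 2/1 ≈ 2.000
  cycle 1 → 1: weight = 3, length = 1, mean = 3/1 ≈ 3.000
  cycle 2 → 2: weight = 6, length = 1, mean = 6/1 ≈ 6.000
  cycle 0 → 1 → 0: weight = 4, length = 2, mean = 4/2 ≈ 2.000
  cycle 0 → 2 → 0: weight = 7, length = 2, mean = 7/2 ≈ 3.500
  cycle 1 → 0 → 1: weight = 4, length = 2, mean = 4/2 ≈ 2.000
Minimum mean = 2.000, attained e.g. along the cycle 0 → 0 with weight 2 and length 1. So λ(A) = 2/1 = 2.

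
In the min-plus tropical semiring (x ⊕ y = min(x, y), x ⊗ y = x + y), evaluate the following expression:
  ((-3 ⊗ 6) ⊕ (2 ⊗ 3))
((-3 ⊗ 6) ⊕ (2 ⊗ 3)) = 3

Expand innermost to outermost. Recall ⊕ takes the minimum of its arguments and ⊗ takes their sum. Working out the expression ((-3 ⊗ 6) ⊕ (2 ⊗ 3)) gives 3.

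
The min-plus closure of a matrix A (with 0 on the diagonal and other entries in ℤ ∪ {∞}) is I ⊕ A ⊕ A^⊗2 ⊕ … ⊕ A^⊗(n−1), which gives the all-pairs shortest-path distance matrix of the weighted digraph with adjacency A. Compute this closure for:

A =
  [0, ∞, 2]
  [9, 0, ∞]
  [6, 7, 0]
Closure =
  [0, 9, 2]
  [9, 0, 11]
  [6, 7, 0]

This is the Floyd-Warshall all-pairs shortest-path computation. For each intermediate vertex k = 0, 1, …, 2, update dist[i][j] ← min(dist[i][j], dist[i][k] + dist[k][j]). The final matrix gives, for each (i, j), the minimum total weight of any directed path from i to j (possibly empty when i = j).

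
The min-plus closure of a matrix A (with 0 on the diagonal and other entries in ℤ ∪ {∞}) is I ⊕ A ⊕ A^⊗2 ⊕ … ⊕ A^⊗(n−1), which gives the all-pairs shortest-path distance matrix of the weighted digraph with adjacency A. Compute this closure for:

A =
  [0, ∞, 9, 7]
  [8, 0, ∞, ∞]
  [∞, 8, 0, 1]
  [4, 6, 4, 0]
Closure =
  [0, 13, 9, 7]
  [8, 0, 17, 15]
  [5, 7, 0, 1]
  [4, 6, 4, 0]

This is the Floyd-Warshall all-pairs shortest-path computation. For each intermediate vertex k = 0, 1, …, 3, update dist[i][j] ← min(dist[i][j], dist[i][k] + dist[k][j]). The final matrix gives, for each (i, j), the minimum total weight of any directed path from i to j (possibly empty when i = j).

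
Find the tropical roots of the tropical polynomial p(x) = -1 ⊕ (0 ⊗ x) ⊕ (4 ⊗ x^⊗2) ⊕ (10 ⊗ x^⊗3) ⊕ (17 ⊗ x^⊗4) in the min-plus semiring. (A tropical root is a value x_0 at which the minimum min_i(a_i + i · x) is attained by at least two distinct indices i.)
Roots: {-7, -6, -4, -1}

Each tropical root is a break point of the lower envelope of the lines y = a_i + i · x (there are 5 lines, with slopes 0, 1, ..., 4). Only the lines that attain the minimum somewhere contribute to roots; other lines are dominated. Here the surviving (envelope) indices are i = 4, i = 3, i = 2, i = 1, i = 0.
Intersections between consecutive envelope lines give the roots: for adjacent envelope indices i < j the intersection is x = (a_i − a_j) / (j − i). Reading off the sorted break points: {-7, -6, -4, -1}.
Verification: at each break x_0, at least two indices attain the minimum of min_i(a_i + i · x_0).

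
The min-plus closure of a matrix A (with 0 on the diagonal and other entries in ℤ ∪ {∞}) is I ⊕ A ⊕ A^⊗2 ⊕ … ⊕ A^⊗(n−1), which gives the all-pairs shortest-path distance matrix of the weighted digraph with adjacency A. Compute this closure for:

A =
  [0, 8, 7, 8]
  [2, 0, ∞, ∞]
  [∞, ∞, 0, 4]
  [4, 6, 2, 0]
Closure =
  [0, 8, 7, 8]
  [2, 0, 9, 10]
  [8, 10, 0, 4]
  [4, 6, 2, 0]

This is the Floyd-Warshall all-pairs shortest-path computation. For each intermediate vertex k = 0, 1, …, 3, update dist[i][j] ← min(dist[i][j], dist[i][k] + dist[k][j]). The final matrix gives, for each (i, j), the minimum total weight of any directed path from i to j (possibly empty when i = j).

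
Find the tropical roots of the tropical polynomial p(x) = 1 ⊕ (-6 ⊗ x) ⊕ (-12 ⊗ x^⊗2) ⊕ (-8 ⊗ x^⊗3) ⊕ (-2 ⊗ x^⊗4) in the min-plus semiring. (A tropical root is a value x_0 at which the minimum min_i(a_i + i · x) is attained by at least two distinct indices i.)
Roots: {-6, -4, 6, 7}

Each tropical root is a break point of the lower envelope of the lines y = a_i + i · x (there are 5 lines, with slopes 0, 1, ..., 4). Only the lines that attain the minimum somewhere contribute to roots; other lines are dominated. Here the surviving (envelope) indices are i = 4, i = 3, i = 2, i = 1, i = 0.
Intersections between consecutive envelope lines give the roots: for adjacent envelope indices i < j the intersection is x = (a_i − a_j) / (j − i). Reading off the sorted break points: {-6, -4, 6, 7}.
Verification: at each break x_0, at least two indices attain the minimum of min_i(a_i + i · x_0).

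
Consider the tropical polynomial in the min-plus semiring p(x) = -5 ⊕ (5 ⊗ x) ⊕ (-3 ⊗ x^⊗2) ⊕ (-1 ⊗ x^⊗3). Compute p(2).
p(2) = -5

A tropical monomial a ⊗ x^⊗i evaluates to a + i · x. Evaluating each term at x = 2:
  Term 0 contributes -5 + 0 · 2 = -5
  Term 1 contributes 5 + 1 · 2 = 7
  Term 2 contributes -3 + 2 · 2 = 1
  Term 3 contributes -1 + 3 · 2 = 5
p(2) = ⊕ of these = min[-5, 7, 1, 5] = -5.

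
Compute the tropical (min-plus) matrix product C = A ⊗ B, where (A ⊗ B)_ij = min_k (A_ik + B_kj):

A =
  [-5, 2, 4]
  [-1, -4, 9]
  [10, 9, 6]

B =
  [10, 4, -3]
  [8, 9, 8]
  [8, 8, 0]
A ⊗ B =
  [5, -1, -8]
  [4, 3, -4]
  [14, 14, 6]

Apply the min-plus product entry-by-entry:
  C[0][0] = min over k of (A[0][0] + B[0][0] = -5 + 10 = 5, A[0][1] + B[1][0] = 2 + 8 = 10, A[0][2] + B[2][0] = 4 + 8 = 12) = 5 (attained at k = 0)
  C[0][1] = min over k of (A[0][0] + B[0][1] = -5 + 4 = -1, A[0][1] + B[1][1] = 2 + 9 = 11, A[0][2] + B[2][1] = 4 + 8 = 12) = -1 (attained at k = 0)
  C[0][2] = min over k of (A[0][0] + B[0][2] = -5 + -3 = -8, A[0][1] + B[1][2] = 2 + 8 = 10, A[0][2] + B[2][2] = 4 + 0 = 4) = -8 (attained at k = 0)
  C[1][0] = min over k of (A[1][0] + B[0][0] = -1 + 10 = 9, A[1][1] + B[1][0] = -4 + 8 = 4, A[1][2] + B[2][0] = 9 + 8 = 17) = 4 (attained at k = 1)
  C[1][1] = min over k of (A[1][0] + B[0][1] = -1 + 4 = 3, A[1][1] + B[1][1] = -4 + 9 = 5, A[1][2] + B[2][1] = 9 + 8 = 17) = 3 (attained at k = 0)
  C[1][2] = min over k of (A[1][0] + B[0][2] = -1 + -3 = -4, A[1][1] + B[1][2] = -4 + 8 = 4, A[1][2] + B[2][2] = 9 + 0 = 9) = -4 (attained at k = 0)
  C[2][0] = min over k of (A[2][0] + B[0][0] = 10 + 10 = 20, A[2][1] + B[1][0] = 9 + 8 = 17, A[2][2] + B[2][0] = 6 + 8 = 14) = 14 (attained at k = 2)
  C[2][1] = min over k of (A[2][0] + B[0][1] = 10 + 4 = 14, A[2][1] + B[1][1] = 9 + 9 = 18, A[2][2] + B[2][1] = 6 + 8 = 14) = 14 (attained at k = 0)
  C[2][2] = min over k of (A[2][0] + B[0][2] = 10 + -3 = 7, A[2][1] + B[1][2] = 9 + 8 = 17, A[2][2] + B[2][2] = 6 + 0 = 6) = 6 (attained at k = 2)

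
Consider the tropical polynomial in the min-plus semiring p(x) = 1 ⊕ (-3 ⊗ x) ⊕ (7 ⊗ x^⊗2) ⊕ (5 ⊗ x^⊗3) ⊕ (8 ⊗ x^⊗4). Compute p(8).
p(8) = 1

A tropical monomial a ⊗ x^⊗i evaluates to a + i · x. Evaluating each term at x = 8:
  Term 0 contributes 1 + 0 · 8 = 1
  Term 1 contributes -3 + 1 · 8 = 5
  Term 2 contributes 7 + 2 · 8 = 23
  Term 3 contributes 5 + 3 · 8 = 29
  Term 4 contributes 8 + 4 · 8 = 40
p(8) = ⊕ of these = min[1, 5, 23, 29, 40] = 1.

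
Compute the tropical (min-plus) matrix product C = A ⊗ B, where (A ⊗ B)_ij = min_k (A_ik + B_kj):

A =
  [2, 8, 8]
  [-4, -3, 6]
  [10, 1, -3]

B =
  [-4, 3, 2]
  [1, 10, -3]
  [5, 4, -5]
A ⊗ B =
  [-2, 5, 3]
  [-8, -1, -6]
  [2, 1, -8]

Apply the min-plus product entry-by-entry:
  C[0][0] = min over k of (A[0][0] + B[0][0] = 2 + -4 = -2, A[0][1] + B[1][0] = 8 + 1 = 9, A[0][2] + B[2][0] = 8 + 5 = 13) = -2 (attained at k = 0)
  C[0][1] = min over k of (A[0][0] + B[0][1] = 2 + 3 = 5, A[0][1] + B[1][1] = 8 + 10 = 18, A[0][2] + B[2][1] = 8 + 4 = 12) = 5 (attained at k = 0)
  C[0][2] = min over k of (A[0][0] + B[0][2] = 2 + 2 = 4, A[0][1] + B[1][2] = 8 + -3 = 5, A[0][2] + B[2][2] = 8 + -5 = 3) = 3 (attained at k = 2)
  C[1][0] = min over k of (A[1][0] + B[0][0] = -4 + -4 = -8, A[1][1] + B[1][0] = -3 + 1 = -2, A[1][2] + B[2][0] = 6 + 5 = 11) = -8 (attained at k = 0)
  C[1][1] = min over k of (A[1][0] + B[0][1] = -4 + 3 = -1, A[1][1] + B[1][1] = -3 + 10 = 7, A[1][2] + B[2][1] = 6 + 4 = 10) = -1 (attained at k = 0)
  C[1][2] = min over k of (A[1][0] + B[0][2] = -4 + 2 = -2, A[1][1] + B[1][2] = -3 + -3 = -6, A[1][2] + B[2][2] = 6 + -5 = 1) = -6 (attained at k = 1)
  C[2][0] = min over k of (A[2][0] + B[0][0] = 10 + -4 = 6, A[2][1] + B[1][0] = 1 + 1 = 2, A[2][2] + B[2][0] = -3 + 5 = 2) = 2 (attained at k = 1)
  C[2][1] = min over k of (A[2][0] + B[0][1] = 10 + 3 = 13, A[2][1] + B[1][1] = 1 + 10 = 11, A[2][2] + B[2][1] = -3 + 4 = 1) = 1 (attained at k = 2)
  C[2][2] = min over k of (A[2][0] + B[0][2] = 10 + 2 = 12, A[2][1] + B[1][2] = 1 + -3 = -2, A[2][2] + B[2][2] = -3 + -5 = -8) = -8 (attained at k = 2)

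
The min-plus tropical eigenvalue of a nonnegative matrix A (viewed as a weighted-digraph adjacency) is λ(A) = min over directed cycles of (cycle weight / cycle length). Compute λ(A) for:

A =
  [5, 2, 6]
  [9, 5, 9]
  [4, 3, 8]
λ(A) = 5

Enumerate directed cycles and compute their means (weight / length). Sample:
  cycle 0 → 0: weight = 5, length = 1, mean = 5/1 ≈ 5.000
  cycle 1 → 1: weight = 5, length = 1, mean = 5/1 ≈ 5.000
  cycle 2 → 2: weight = 8, length = 1, mean = 8/1 ≈ 8.000
  cycle 0 → 1 → 0: weight = 11, length = 2, mean = 11/2 ≈ 5.500
  cycle 0 → 2 → 0: weight = 10, length = 2, mean = 10/2 ≈ 5.000
  cycle 1 → 0 → 1: weight = 11, length = 2, mean = 11/2 ≈ 5.500
Minimum mean = 5.000, attained e.g. along the cycle 0 → 0 with weight 5 and length 1. So λ(A) = 5/1 = 5.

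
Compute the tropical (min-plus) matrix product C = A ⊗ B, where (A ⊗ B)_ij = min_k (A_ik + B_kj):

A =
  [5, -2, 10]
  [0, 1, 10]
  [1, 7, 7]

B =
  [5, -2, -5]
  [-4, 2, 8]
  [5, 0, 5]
A ⊗ B =
  [-6, 0, 0]
  [-3, -2, -5]
  [3, -1, -4]

Apply the min-plus product entry-by-entry:
  C[0][0] = min over k of (A[0][0] + B[0][0] = 5 + 5 = 10, A[0][1] + B[1][0] = -2 + -4 = -6, A[0][2] + B[2][0] = 10 + 5 = 15) = -6 (attained at k = 1)
  C[0][1] = min over k of (A[0][0] + B[0][1] = 5 + -2 = 3, A[0][1] + B[1][1] = -2 + 2 = 0, A[0][2] + B[2][1] = 10 + 0 = 10) = 0 (attained at k = 1)
  C[0][2] = min over k of (A[0][0] + B[0][2] = 5 + -5 = 0, A[0][1] + B[1][2] = -2 + 8 = 6, A[0][2] + B[2][2] = 10 + 5 = 15) = 0 (attained at k = 0)
  C[1][0] = min over k of (A[1][0] + B[0][0] = 0 + 5 = 5, A[1][1] + B[1][0] = 1 + -4 = -3, A[1][2] + B[2][0] = 10 + 5 = 15) = -3 (attained at k = 1)
  C[1][1] = min over k of (A[1][0] + B[0][1] = 0 + -2 = -2, A[1][1] + B[1][1] = 1 + 2 = 3, A[1][2] + B[2][1] = 10 + 0 = 10) = -2 (attained at k = 0)
  C[1][2] = min over k of (A[1][0] + B[0][2] = 0 + -5 = -5, A[1][1] + B[1][2] = 1 + 8 = 9, A[1][2] + B[2][2] = 10 + 5 = 15) = -5 (attained at k = 0)
  C[2][0] = min over k of (A[2][0] + B[0][0] = 1 + 5 = 6, A[2][1] + B[1][0] = 7 + -4 = 3, A[2][2] + B[2][0] = 7 + 5 = 12) = 3 (attained at k = 1)
  C[2][1] = min over k of (A[2][0] + B[0][1] = 1 + -2 = -1, A[2][1] + B[1][1] = 7 + 2 = 9, A[2][2] + B[2][1] = 7 + 0 = 7) = -1 (attained at k = 0)
  C[2][2] = min over k of (A[2][0] + B[0][2] = 1 + -5 = -4, A[2][1] + B[1][2] = 7 + 8 = 15, A[2][2] + B[2][2] = 7 + 5 = 12) = -4 (attained at k = 0)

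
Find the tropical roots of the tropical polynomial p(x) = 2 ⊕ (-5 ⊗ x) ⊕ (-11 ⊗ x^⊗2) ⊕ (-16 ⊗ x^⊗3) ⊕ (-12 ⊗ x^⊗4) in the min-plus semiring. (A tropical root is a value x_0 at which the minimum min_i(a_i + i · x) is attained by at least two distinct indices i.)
Roots: {-4, 5, 6, 7}

Each tropical root is a break point of the lower envelope of the lines y = a_i + i · x (there are 5 lines, with slopes 0, 1, ..., 4). Only the lines that attain the minimum somewhere contribute to roots; other lines are dominated. Here the surviving (envelope) indices are i = 4, i = 3, i = 2, i = 1, i = 0.
Intersections between consecutive envelope lines give the roots: for adjacent envelope indices i < j the intersection is x = (a_i − a_j) / (j − i). Reading off the sorted break points: {-4, 5, 6, 7}.
Verification: at each break x_0, at least two indices attain the minimum of min_i(a_i + i · x_0).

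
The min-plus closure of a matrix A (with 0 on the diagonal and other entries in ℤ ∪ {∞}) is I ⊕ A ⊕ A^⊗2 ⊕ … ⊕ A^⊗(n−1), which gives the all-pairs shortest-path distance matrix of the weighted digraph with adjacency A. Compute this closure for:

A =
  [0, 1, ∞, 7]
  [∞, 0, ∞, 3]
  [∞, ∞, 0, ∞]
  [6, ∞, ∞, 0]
Closure =
  [0, 1, ∞, 4]
  [9, 0, ∞, 3]
  [∞, ∞, 0, ∞]
  [6, 7, ∞, 0]

This is the Floyd-Warshall all-pairs shortest-path computation. For each intermediate vertex k = 0, 1, …, 3, update dist[i][j] ← min(dist[i][j], dist[i][k] + dist[k][j]). The final matrix gives, for each (i, j), the minimum total weight of any directed path from i to j (possibly empty when i = j).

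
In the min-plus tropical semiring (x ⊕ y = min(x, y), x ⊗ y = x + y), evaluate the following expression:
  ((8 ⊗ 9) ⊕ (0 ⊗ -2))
((8 ⊗ 9) ⊕ (0 ⊗ -2)) = -2

Expand innermost to outermost. Recall ⊕ takes the minimum of its arguments and ⊗ takes their sum. Working out the expression ((8 ⊗ 9) ⊕ (0 ⊗ -2)) gives -2.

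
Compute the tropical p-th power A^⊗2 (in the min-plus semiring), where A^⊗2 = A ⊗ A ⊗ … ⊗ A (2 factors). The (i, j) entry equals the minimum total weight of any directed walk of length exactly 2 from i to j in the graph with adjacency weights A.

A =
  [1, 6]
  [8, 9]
A^⊗2 =
  [2, 7]
  [9, 14]

Each entry (A^⊗2)_ij equals the minimum over all length-2 walks i = v_0 → v_1 → … → v_2 = j of Σ_t A[v_t][v_{t+1}]. For example, for (i, j) = (0, 1) we minimise over 2 possible intermediate vertex sequences; the minimum is 7, attained along the walk 0 → 0 → 1.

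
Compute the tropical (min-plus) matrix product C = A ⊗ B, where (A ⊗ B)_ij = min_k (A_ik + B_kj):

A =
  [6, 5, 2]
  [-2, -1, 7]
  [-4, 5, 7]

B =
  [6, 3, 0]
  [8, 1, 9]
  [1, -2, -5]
A ⊗ B =
  [3, 0, -3]
  [4, 0, -2]
  [2, -1, -4]

Apply the min-plus product entry-by-entry:
  C[0][0] = min over k of (A[0][0] + B[0][0] = 6 + 6 = 12, A[0][1] + B[1][0] = 5 + 8 = 13, A[0][2] + B[2][0] = 2 + 1 = 3) = 3 (attained at k = 2)
  C[0][1] = min over k of (A[0][0] + B[0][1] = 6 + 3 = 9, A[0][1] + B[1][1] = 5 + 1 = 6, A[0][2] + B[2][1] = 2 + -2 = 0) = 0 (attained at k = 2)
  C[0][2] = min over k of (A[0][0] + B[0][2] = 6 + 0 = 6, A[0][1] + B[1][2] = 5 + 9 = 14, A[0][2] + B[2][2] = 2 + -5 = -3) = -3 (attained at k = 2)
  C[1][0] = min over k of (A[1][0] + B[0][0] = -2 + 6 = 4, A[1][1] + B[1][0] = -1 + 8 = 7, A[1][2] + B[2][0] = 7 + 1 = 8) = 4 (attained at k = 0)
  C[1][1] = min over k of (A[1][0] + B[0][1] = -2 + 3 = 1, A[1][1] + B[1][1] = -1 + 1 = 0, A[1][2] + B[2][1] = 7 + -2 = 5) = 0 (attained at k = 1)
  C[1][2] = min over k of (A[1][0] + B[0][2] = -2 + 0 = -2, A[1][1] + B[1][2] = -1 + 9 = 8, A[1][2] + B[2][2] = 7 + -5 = 2) = -2 (attained at k = 0)
  C[2][0] = min over k of (A[2][0] + B[0][0] = -4 + 6 = 2, A[2][1] + B[1][0] = 5 + 8 = 13, A[2][2] + B[2][0] = 7 + 1 = 8) = 2 (attained at k = 0)
  C[2][1] = min over k of (A[2][0] + B[0][1] = -4 + 3 = -1, A[2][1] + B[1][1] = 5 + 1 = 6, A[2][2] + B[2][1] = 7 + -2 = 5) = -1 (attained at k = 0)
  C[2][2] = min over k of (A[2][0] + B[0][2] = -4 + 0 = -4, A[2][1] + B[1][2] = 5 + 9 = 14, A[2][2] + B[2][2] = 7 + -5 = 2) = -4 (attained at k = 0)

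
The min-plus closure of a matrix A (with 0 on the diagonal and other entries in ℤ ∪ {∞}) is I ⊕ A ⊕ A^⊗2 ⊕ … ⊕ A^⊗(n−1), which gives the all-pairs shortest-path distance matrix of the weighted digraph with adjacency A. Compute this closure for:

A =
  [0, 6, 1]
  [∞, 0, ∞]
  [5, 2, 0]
Closure =
  [0, 3, 1]
  [∞, 0, ∞]
  [5, 2, 0]

This is the Floyd-Warshall all-pairs shortest-path computation. For each intermediate vertex k = 0, 1, …, 2, update dist[i][j] ← min(dist[i][j], dist[i][k] + dist[k][j]). The final matrix gives, for each (i, j), the minimum total weight of any directed path from i to j (possibly empty when i = j).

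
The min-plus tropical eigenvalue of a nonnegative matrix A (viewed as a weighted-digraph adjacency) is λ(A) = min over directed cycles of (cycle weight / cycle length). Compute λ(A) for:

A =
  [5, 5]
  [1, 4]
λ(A) = 3

Enumerate directed cycles and compute their means (weight / length). Sample:
  cycle 0 → 0: weight = 5, length = 1, mean = 5/1 ≈ 5.000
  cycle 1 → 1: weight = 4, length = 1, mean = 4/1 ≈ 4.000
  cycle 0 → 1 → 0: weight = 6, length = 2, mean = 6/2 ≈ 3.000
  cycle 1 → 0 → 1: weight = 6, length = 2, mean = 6/2 ≈ 3.000
Minimum mean = 3.000, attained e.g. along the cycle 0 → 1 → 0 with weight 6 and length 2. So λ(A) = 6/2 = 3.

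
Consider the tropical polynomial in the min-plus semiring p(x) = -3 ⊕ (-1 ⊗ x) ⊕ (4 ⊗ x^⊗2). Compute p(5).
p(5) = -3

A tropical monomial a ⊗ x^⊗i evaluates to a + i · x. Evaluating each term at x = 5:
  Term 0 contributes -3 + 0 · 5 = -3
  Term 1 contributes -1 + 1 · 5 = 4
  Term 2 contributes 4 + 2 · 5 = 14
p(5) = ⊕ of these = min[-3, 4, 14] = -3.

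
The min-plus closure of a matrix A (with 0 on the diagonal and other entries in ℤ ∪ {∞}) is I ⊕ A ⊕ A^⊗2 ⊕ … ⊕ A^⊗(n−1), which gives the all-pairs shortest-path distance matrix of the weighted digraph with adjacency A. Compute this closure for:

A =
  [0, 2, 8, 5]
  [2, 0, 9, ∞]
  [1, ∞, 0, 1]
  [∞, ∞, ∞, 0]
Closure =
  [0, 2, 8, 5]
  [2, 0, 9, 7]
  [1, 3, 0, 1]
  [∞, ∞, ∞, 0]

This is the Floyd-Warshall all-pairs shortest-path computation. For each intermediate vertex k = 0, 1, …, 3, update dist[i][j] ← min(dist[i][j], dist[i][k] + dist[k][j]). The final matrix gives, for each (i, j), the minimum total weight of any directed path from i to j (possibly empty when i = j).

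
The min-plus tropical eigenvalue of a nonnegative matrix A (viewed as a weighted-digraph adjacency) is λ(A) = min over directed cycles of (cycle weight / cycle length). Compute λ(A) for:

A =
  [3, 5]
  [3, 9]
λ(A) = 3

Enumerate directed cycles and compute their means (weight / length). Sample:
  cycle 0 → 0: weight = 3, length = 1, mean = 3/1 ≈ 3.000
  cycle 1 → 1: weight = 9, length = 1, mean = 9/1 ≈ 9.000
  cycle 0 → 1 → 0: weight = 8, length = 2, mean = 8/2 ≈ 4.000
  cycle 1 → 0 → 1: weight = 8, length = 2, mean = 8/2 ≈ 4.000
Minimum mean = 3.000, attained e.g. along the cycle 0 → 0 with weight 3 and length 1. So λ(A) = 3/1 = 3.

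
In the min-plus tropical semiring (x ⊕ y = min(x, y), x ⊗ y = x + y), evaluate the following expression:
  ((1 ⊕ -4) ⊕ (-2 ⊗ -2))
((1 ⊕ -4) ⊕ (-2 ⊗ -2)) = -4

Expand innermost to outermost. Recall ⊕ takes the minimum of its arguments and ⊗ takes their sum. Working out the expression ((1 ⊕ -4) ⊕ (-2 ⊗ -2)) gives -4.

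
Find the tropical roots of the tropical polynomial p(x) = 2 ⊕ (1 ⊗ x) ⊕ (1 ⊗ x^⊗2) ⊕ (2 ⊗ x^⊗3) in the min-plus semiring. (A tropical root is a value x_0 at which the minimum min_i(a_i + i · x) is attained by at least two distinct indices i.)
Roots: {-1, 0, 1}

Each tropical root is a break point of the lower envelope of the lines y = a_i + i · x (there are 4 lines, with slopes 0, 1, ..., 3). Only the lines that attain the minimum somewhere contribute to roots; other lines are dominated. Here the surviving (envelope) indices are i = 3, i = 2, i = 1, i = 0.
Intersections between consecutive envelope lines give the roots: for adjacent envelope indices i < j the intersection is x = (a_i − a_j) / (j − i). Reading off the sorted break points: {-1, 0, 1}.
Verification: at each break x_0, at least two indices attain the minimum of min_i(a_i + i · x_0).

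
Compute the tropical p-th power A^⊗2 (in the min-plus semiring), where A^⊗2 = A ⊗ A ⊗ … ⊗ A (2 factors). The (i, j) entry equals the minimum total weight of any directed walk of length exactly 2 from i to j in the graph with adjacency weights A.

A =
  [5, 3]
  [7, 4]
A^⊗2 =
  [10, 7]
  [11, 8]

Each entry (A^⊗2)_ij equals the minimum over all length-2 walks i = v_0 → v_1 → … → v_2 = j of Σ_t A[v_t][v_{t+1}]. For example, for (i, j) = (0, 1) we minimise over 2 possible intermediate vertex sequences; the minimum is 7, attained along the walk 0 → 1 → 1.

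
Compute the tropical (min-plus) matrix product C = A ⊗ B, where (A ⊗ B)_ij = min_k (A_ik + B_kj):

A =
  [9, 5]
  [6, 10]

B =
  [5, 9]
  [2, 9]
A ⊗ B =
  [7, 14]
  [11, 15]

Apply the min-plus product entry-by-entry:
  C[0][0] = min over k of (A[0][0] + B[0][0] = 9 + 5 = 14, A[0][1] + B[1][0] = 5 + 2 = 7) = 7 (attained at k = 1)
  C[0][1] = min over k of (A[0][0] + B[0][1] = 9 + 9 = 18, A[0][1] + B[1][1] = 5 + 9 = 14) = 14 (attained at k = 1)
  C[1][0] = min over k of (A[1][0] + B[0][0] = 6 + 5 = 11, A[1][1] + B[1][0] = 10 + 2 = 12) = 11 (attained at k = 0)
  C[1][1] = min over k of (A[1][0] + B[0][1] = 6 + 9 = 15, A[1][1] + B[1][1] = 10 + 9 = 19) = 15 (attained at k = 0)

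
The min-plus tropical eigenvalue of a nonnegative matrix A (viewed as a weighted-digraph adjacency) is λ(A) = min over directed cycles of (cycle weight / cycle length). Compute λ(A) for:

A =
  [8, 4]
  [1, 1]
λ(A) = 1

Enumerate directed cycles and compute their means (weight / length). Sample:
  cycle 0 → 0: weight = 8, length = 1, mean = 8/1 ≈ 8.000
  cycle 1 → 1: weight = 1, length = 1, mean = 1/1 ≈ 1.000
  cycle 0 → 1 → 0: weight = 5, length = 2, mean = 5/2 ≈ 2.500
  cycle 1 → 0 → 1: weight = 5, length = 2, mean = 5/2 ≈ 2.500
Minimum mean = 1.000, attained e.g. along the cycle 1 → 1 with weight 1 and length 1. So λ(A) = 1/1 = 1.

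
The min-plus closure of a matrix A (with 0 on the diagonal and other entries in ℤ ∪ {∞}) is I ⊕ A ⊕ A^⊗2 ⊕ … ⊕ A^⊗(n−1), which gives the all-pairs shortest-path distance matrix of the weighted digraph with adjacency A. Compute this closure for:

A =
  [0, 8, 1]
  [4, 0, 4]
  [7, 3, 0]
Closure =
  [0, 4, 1]
  [4, 0, 4]
  [7, 3, 0]

This is the Floyd-Warshall all-pairs shortest-path computation. For each intermediate vertex k = 0, 1, …, 2, update dist[i][j] ← min(dist[i][j], dist[i][k] + dist[k][j]). The final matrix gives, for each (i, j), the minimum total weight of any directed path from i to j (possibly empty when i = j).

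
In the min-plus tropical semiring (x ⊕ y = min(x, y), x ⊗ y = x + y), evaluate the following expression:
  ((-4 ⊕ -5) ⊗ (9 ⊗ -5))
((-4 ⊕ -5) ⊗ (9 ⊗ -5)) = -1

Expand innermost to outermost. Recall ⊕ takes the minimum of its arguments and ⊗ takes their sum. Working out the expression ((-4 ⊕ -5) ⊗ (9 ⊗ -5)) gives -1.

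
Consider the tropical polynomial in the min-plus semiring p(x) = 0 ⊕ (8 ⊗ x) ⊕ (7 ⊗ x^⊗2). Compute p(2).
p(2) = 0

A tropical monomial a ⊗ x^⊗i evaluates to a + i · x. Evaluating each term at x = 2:
  Term 0 contributes 0 + 0 · 2 = 0
  Term 1 contributes 8 + 1 · 2 = 10
  Term 2 contributes 7 + 2 · 2 = 11
p(2) = ⊕ of these = min[0, 10, 11] = 0.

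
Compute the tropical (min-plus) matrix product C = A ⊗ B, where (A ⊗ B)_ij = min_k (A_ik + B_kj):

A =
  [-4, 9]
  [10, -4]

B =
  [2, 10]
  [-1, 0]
A ⊗ B =
  [-2, 6]
  [-5, -4]

Apply the min-plus product entry-by-entry:
  C[0][0] = min over k of (A[0][0] + B[0][0] = -4 + 2 = -2, A[0][1] + B[1][0] = 9 + -1 = 8) = -2 (attained at k = 0)
  C[0][1] = min over k of (A[0][0] + B[0][1] = -4 + 10 = 6, A[0][1] + B[1][1] = 9 + 0 = 9) = 6 (attained at k = 0)
  C[1][0] = min over k of (A[1][0] + B[0][0] = 10 + 2 = 12, A[1][1] + B[1][0] = -4 + -1 = -5) = -5 (attained at k = 1)
  C[1][1] = min over k of (A[1][0] + B[0][1] = 10 + 10 = 20, A[1][1] + B[1][1] = -4 + 0 = -4) = -4 (attained at k = 1)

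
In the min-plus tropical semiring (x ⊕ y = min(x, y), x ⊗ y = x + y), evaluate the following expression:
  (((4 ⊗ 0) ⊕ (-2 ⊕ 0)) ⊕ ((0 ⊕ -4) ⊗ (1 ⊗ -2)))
(((4 ⊗ 0) ⊕ (-2 ⊕ 0)) ⊕ ((0 ⊕ -4) ⊗ (1 ⊗ -2))) = -5

Expand innermost to outermost. Recall ⊕ takes the minimum of its arguments and ⊗ takes their sum. Working out the expression (((4 ⊗ 0) ⊕ (-2 ⊕ 0)) ⊕ ((0 ⊕ -4) ⊗ (1 ⊗ -2))) gives -5.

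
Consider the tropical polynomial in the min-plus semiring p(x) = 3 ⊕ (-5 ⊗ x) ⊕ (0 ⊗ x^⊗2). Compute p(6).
p(6) = 1

A tropical monomial a ⊗ x^⊗i evaluates to a + i · x. Evaluating each term at x = 6:
  Term 0 contributes 3 + 0 · 6 = 3
  Term 1 contributes -5 + 1 · 6 = 1
  Term 2 contributes 0 + 2 · 6 = 12
p(6) = ⊕ of these = min[3, 1, 12] = 1.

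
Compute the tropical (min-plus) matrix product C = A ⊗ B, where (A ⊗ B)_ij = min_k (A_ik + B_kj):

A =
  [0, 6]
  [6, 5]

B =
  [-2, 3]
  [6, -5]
A ⊗ B =
  [-2, 1]
  [4, 0]

Apply the min-plus product entry-by-entry:
  C[0][0] = min over k of (A[0][0] + B[0][0] = 0 + -2 = -2, A[0][1] + B[1][0] = 6 + 6 = 12) = -2 (attained at k = 0)
  C[0][1] = min over k of (A[0][0] + B[0][1] = 0 + 3 = 3, A[0][1] + B[1][1] = 6 + -5 = 1) = 1 (attained at k = 1)
  C[1][0] = min over k of (A[1][0] + B[0][0] = 6 + -2 = 4, A[1][1] + B[1][0] = 5 + 6 = 11) = 4 (attained at k = 0)
  C[1][1] = min over k of (A[1][0] + B[0][1] = 6 + 3 = 9, A[1][1] + B[1][1] = 5 + -5 = 0) = 0 (attained at k = 1)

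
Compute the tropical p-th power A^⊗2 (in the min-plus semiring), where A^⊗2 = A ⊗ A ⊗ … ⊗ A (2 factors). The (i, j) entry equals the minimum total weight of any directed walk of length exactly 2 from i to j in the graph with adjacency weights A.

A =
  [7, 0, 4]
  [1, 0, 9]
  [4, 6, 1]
A^⊗2 =
  [1, 0, 5]
  [1, 0, 5]
  [5, 4, 2]

Each entry (A^⊗2)_ij equals the minimum over all length-2 walks i = v_0 → v_1 → … → v_2 = j of Σ_t A[v_t][v_{t+1}]. For example, for (i, j) = (0, 2) we minimise over 3 possible intermediate vertex sequences; the minimum is 5, attained along the walk 0 → 2 → 2.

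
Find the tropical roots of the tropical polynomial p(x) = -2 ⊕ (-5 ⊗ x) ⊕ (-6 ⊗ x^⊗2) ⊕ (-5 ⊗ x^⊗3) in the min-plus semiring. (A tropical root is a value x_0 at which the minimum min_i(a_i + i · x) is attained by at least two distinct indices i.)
Roots: {-1, 1, 3}

Each tropical root is a break point of the lower envelope of the lines y = a_i + i · x (there are 4 lines, with slopes 0, 1, ..., 3). Only the lines that attain the minimum somewhere contribute to roots; other lines are dominated. Here the surviving (envelope) indices are i = 3, i = 2, i = 1, i = 0.
Intersections between consecutive envelope lines give the roots: for adjacent envelope indices i < j the intersection is x = (a_i − a_j) / (j − i). Reading off the sorted break points: {-1, 1, 3}.
Verification: at each break x_0, at least two indices attain the minimum of min_i(a_i + i · x_0).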